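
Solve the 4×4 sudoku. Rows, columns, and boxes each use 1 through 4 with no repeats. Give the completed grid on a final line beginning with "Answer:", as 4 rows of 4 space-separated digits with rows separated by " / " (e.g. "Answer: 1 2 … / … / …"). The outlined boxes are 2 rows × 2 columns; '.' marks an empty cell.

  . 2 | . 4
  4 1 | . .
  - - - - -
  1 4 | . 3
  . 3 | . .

Step 1. [r3c3∈{2}] only 2 remains possible at r3c3 ⇒ r3c3=2.
Step 2. [r1c3∈{1,3}] across row 1, 1 lands solely at r1c3. So r1c3=1.
Step 3. [r4c3∈{4}] only 4 remains possible at r4c3 ⇒ r4c3=4.
Step 4. [r2c3∈{3}] r2c3 has the single candidate 3, so r2c3=3.
Step 5. [r4c4∈{1}] r4c4 is down to just 1 ⇒ r4c4=1.
Step 6. [r2c4∈{2}] nothing but 2 survives at r2c4, so r2c4=2.
Step 7. [r1c1∈{3}] r1c1's peers cover all but 3. So r1c1=3.
Step 8. [r4c1∈{2}] r4c1 is down to just 2 ⇒ r4c1=2.

Answer: 3 2 1 4 / 4 1 3 2 / 1 4 2 3 / 2 3 4 1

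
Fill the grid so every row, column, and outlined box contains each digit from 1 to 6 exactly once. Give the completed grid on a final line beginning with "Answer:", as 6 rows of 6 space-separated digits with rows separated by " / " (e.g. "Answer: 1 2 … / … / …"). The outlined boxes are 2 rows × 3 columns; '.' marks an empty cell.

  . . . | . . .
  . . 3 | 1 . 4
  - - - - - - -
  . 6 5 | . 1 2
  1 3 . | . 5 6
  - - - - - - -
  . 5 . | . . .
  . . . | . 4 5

Step 1. [r2c2∈{2}] nothing but 2 survives at r2c2. So r2c2=2.
Step 2. [r2c5∈{6}] r2c5 has the single candidate 6. So r2c5=6.
Step 3. [r3c4∈{3,4}] in row 3, 3 fits only at r3c4 ⇒ r3c4=3.
Step 4. [r3c1∈{4}] nothing but 4 survives at r3c1. So r3c1=4.
Step 5. [r5c3∈{1,2,4,6}] row 5 places 4 nowhere but r5c3. So r5c3=4.
Step 6. [r6c1∈{2,3,6}] row 6 places 3 nowhere but r6c1. So r6c1=3.
Step 7. [r5c1∈{2,6}] col 1 places 2 nowhere but r5c1. So r5c1=2.
Step 8. [r6c3∈{1,6}] in box 5, 6 fits only at r6c3, so r6c3=6.
Step 9. [r5c5∈{3}] r5c5 is down to just 3. So r5c5=3.
Step 10. [r1c4∈{2,5}] across col 4, 5 lands solely at r1c4 ⇒ r1c4=5.
Step 11. [r1c3∈{1}] r1c3's peers cover all but 1. So r1c3=1.
Step 12. [r1c6∈{3}] only 3 remains possible at r1c6. So r1c6=3.
Step 13. [r5c4∈{6}] only 6 remains possible at r5c4 ⇒ r5c4=6.
Step 14. [r1c2∈{4}] r1c2 has the single candidate 4, so r1c2=4.
Step 15. [r6c4∈{2}] only 2 remains possible at r6c4. So r6c4=2.
Step 16. [r4c3∈{2}] r4c3 has the single candidate 2. So r4c3=2.
Step 17. [r2c1∈{5}] nothing but 5 survives at r2c1 ⇒ r2c1=5.
Step 18. [r1c5∈{2}] only 2 remains possible at r1c5. So r1c5=2.
Step 19. [r5c6∈{1}] r5c6's peers cover all but 1. So r5c6=1.
Step 20. [r1c1∈{6}] r1c1 has the single candidate 6 ⇒ r1c1=6.
Step 21. [r4c4∈{4}] nothing but 4 survives at r4c4 ⇒ r4c4=4.
Step 22. [r6c2∈{1}] nothing but 1 survives at r6c2 ⇒ r6c2=1.

Answer: 6 4 1 5 2 3 / 5 2 3 1 6 4 / 4 6 5 3 1 2 / 1 3 2 4 5 6 / 2 5 4 6 3 1 / 3 1 6 2 4 5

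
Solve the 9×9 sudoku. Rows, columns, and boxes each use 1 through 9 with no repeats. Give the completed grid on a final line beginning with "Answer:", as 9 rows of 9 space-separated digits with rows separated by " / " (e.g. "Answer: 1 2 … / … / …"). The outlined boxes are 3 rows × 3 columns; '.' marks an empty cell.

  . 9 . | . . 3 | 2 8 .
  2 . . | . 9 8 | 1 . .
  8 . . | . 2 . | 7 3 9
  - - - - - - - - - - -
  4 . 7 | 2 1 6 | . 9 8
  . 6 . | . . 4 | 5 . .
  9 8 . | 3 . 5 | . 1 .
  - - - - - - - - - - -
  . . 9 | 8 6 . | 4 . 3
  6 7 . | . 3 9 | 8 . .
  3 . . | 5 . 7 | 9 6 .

Step 1. [r2c8∈{4,5}] 4 has one home in col 8: r2c8, so r2c8=4.
Step 2. [r1c5∈{4,5,7}] col 5 places 5 nowhere but r1c5 ⇒ r1c5=5.
Step 3. [r3c6∈{1}] only 1 remains possible at r3c6. So r3c6=1.
Step 4. [r2c9∈{5,6}] r2c9 is the only open cell in box 3 admitting 5 ⇒ r2c9=5.
Step 5. [r7c1∈{1,5}] col 1 places 5 nowhere but r7c1, so r7c1=5.
Step 6. [r6c3∈{2}] only 2 remains possible at r6c3. So r6c3=2.
Step 7. [r7c2∈{1,2}] in row 7, 1 fits only at r7c2. So r7c2=1.
Step 8. [r8c3∈{4}] r8c3 has the single candidate 4 ⇒ r8c3=4.
Step 9. [r6c5∈{7}] nothing but 7 survives at r6c5. So r6c5=7.
Step 10. [r1c4∈{4,6,7}] in row 1, 4 fits only at r1c4, so r1c4=4.
Step 11. [r5c3∈{1,3}] 3 has one home in row 5: r5c3, so r5c3=3.
Step 12. [r2c3∈{6}] r2c3 has the single candidate 6, so r2c3=6.
Step 13. [r9c9∈{1,2}] across row 9, 1 lands solely at r9c9 ⇒ r9c9=1.
Step 14. [r8c9∈{2}] r8c9's peers cover all but 2, so r8c9=2.
Step 15. [r3c2∈{4,5}] 4 has one home in row 3: r3c2. So r3c2=4.
Step 16. [r6c9∈{4,6}] 4 has one home in row 6: r6c9. So r6c9=4.
Step 17. [r1c3∈{1}] r1c3 has the single candidate 1, so r1c3=1.
Step 18. [r5c8∈{2,7}] r5c8 is the only open cell in row 5 admitting 2 ⇒ r5c8=2.
Step 19. [r5c1∈{1}] r5c1's peers cover all but 1. So r5c1=1.
Step 20. [r9c3∈{8}] nothing but 8 survives at r9c3 ⇒ r9c3=8.
Step 21. [r2c4∈{7}] r2c4 has the single candidate 7. So r2c4=7.
Step 22. [r1c1∈{7}] only 7 remains possible at r1c1. So r1c1=7.
Step 23. [r1c9∈{6}] only 6 remains possible at r1c9 ⇒ r1c9=6.
Step 24. [r5c4∈{9}] nothing but 9 survives at r5c4, so r5c4=9.
Step 25. [r9c2∈{2}] nothing but 2 survives at r9c2 ⇒ r9c2=2.
Step 26. [r4c7∈{3}] r4c7's peers cover all but 3 ⇒ r4c7=3.
Step 27. [r8c8∈{5}] only 5 remains possible at r8c8, so r8c8=5.
Step 28. [r2c2∈{3}] r2c2's peers cover all but 3 ⇒ r2c2=3.
Step 29. [r9c5∈{4}] nothing but 4 survives at r9c5. So r9c5=4.
Step 30. [r3c3∈{5}] r3c3's peers cover all but 5, so r3c3=5.
Step 31. [r7c8∈{7}] r7c8's peers cover all but 7 ⇒ r7c8=7.
Step 32. [r4c2∈{5}] r4c2 is down to just 5. So r4c2=5.
Step 33. [r5c9∈{7}] nothing but 7 survives at r5c9, so r5c9=7.
Step 34. [r5c5∈{8}] nothing but 8 survives at r5c5. So r5c5=8.
Step 35. [r6c7∈{6}] only 6 remains possible at r6c7 ⇒ r6c7=6.
Step 36. [r3c4∈{6}] r3c4 is down to just 6, so r3c4=6.
Step 37. [r7c6∈{2}] nothing but 2 survives at r7c6 ⇒ r7c6=2.
Step 38. [r8c4∈{1}] r8c4's peers cover all but 1, so r8c4=1.

Answer: 7 9 1 4 5 3 2 8 6 / 2 3 6 7 9 8 1 4 5 / 8 4 5 6 2 1 7 3 9 / 4 5 7 2 1 6 3 9 8 / 1 6 3 9 8 4 5 2 7 / 9 8 2 3 7 5 6 1 4 / 5 1 9 8 6 2 4 7 3 / 6 7 4 1 3 9 8 5 2 / 3 2 8 5 4 7 9 6 1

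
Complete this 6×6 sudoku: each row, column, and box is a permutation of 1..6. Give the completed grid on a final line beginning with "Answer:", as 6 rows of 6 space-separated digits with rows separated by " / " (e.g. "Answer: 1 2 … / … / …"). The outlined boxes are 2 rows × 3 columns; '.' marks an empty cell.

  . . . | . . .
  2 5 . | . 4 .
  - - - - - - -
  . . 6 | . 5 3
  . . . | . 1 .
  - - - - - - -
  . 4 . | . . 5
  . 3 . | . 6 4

Step 1. [r4c2∈{2}] only 2 remains possible at r4c2. So r4c2=2.
Step 2. [r1c6∈{1,2,6}] across col 6, 2 lands solely at r1c6, so r1c6=2.
Step 3. [r1c5∈{3}] r1c5 has the single candidate 3 ⇒ r1c5=3.
Step 4. [r2c6∈{1,6}] across col 6, 1 lands solely at r2c6 ⇒ r2c6=1.
Step 5. [r4c1∈{3,4,5}] r4c1 is the only open cell in col 1 admitting 3. So r4c1=3.
Step 6. [r1c2∈{1,6}] across col 2, 6 lands solely at r1c2. So r1c2=6.
Step 7. [r5c5∈{2}] r5c5 has the single candidate 2. So r5c5=2.
Step 8. [r5c3∈{1}] only 1 remains possible at r5c3 ⇒ r5c3=1.
Step 9. [r4c3∈{4,5}] across row 4, 5 lands solely at r4c3 ⇒ r4c3=5.
Step 10. [r3c1∈{1,4}] box 3 places 4 nowhere but r3c1 ⇒ r3c1=4.
Step 11. [r2c4∈{6}] only 6 remains possible at r2c4. So r2c4=6.
Step 12. [r1c1∈{1}] r1c1's peers cover all but 1 ⇒ r1c1=1.
Step 13. [r4c6∈{6}] r4c6 is down to just 6. So r4c6=6.
Step 14. [r6c3∈{2}] r6c3 has the single candidate 2, so r6c3=2.
Step 15. [r6c4∈{1}] nothing but 1 survives at r6c4, so r6c4=1.
Step 16. [r3c4∈{2}] r3c4 is down to just 2 ⇒ r3c4=2.
Step 17. [r5c4∈{3}] r5c4's peers cover all but 3, so r5c4=3.
Step 18. [r3c2∈{1}] r3c2 is down to just 1, so r3c2=1.
Step 19. [r4c4∈{4}] nothing but 4 survives at r4c4, so r4c4=4.
Step 20. [r1c3∈{4}] r1c3's peers cover all but 4, so r1c3=4.
Step 21. [r6c1∈{5}] only 5 remains possible at r6c1, so r6c1=5.
Step 22. [r5c1∈{6}] r5c1 is down to just 6 ⇒ r5c1=6.
Step 23. [r2c3∈{3}] r2c3's peers cover all but 3 ⇒ r2c3=3.
Step 24. [r1c4∈{5}] r1c4 has the single candidate 5. So r1c4=5.

Answer: 1 6 4 5 3 2 / 2 5 3 6 4 1 / 4 1 6 2 5 3 / 3 2 5 4 1 6 / 6 4 1 3 2 5 / 5 3 2 1 6 4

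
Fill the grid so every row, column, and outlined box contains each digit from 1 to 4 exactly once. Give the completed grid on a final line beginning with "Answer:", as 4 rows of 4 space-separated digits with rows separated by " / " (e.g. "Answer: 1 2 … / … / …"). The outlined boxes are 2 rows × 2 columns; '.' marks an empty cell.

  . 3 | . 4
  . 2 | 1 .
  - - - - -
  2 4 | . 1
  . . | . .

Step 1. [r4c1∈{1,3}] across col 1, 3 lands solely at r4c1 ⇒ r4c1=3.
Step 2. [r4c3∈{2,4}] in row 4, 4 fits only at r4c3 ⇒ r4c3=4.
Step 3. [r3c3∈{3}] only 3 remains possible at r3c3, so r3c3=3.
Step 4. [r2c1∈{4}] only 4 remains possible at r2c1. So r2c1=4.
Step 5. [r2c4∈{3}] r2c4 has the single candidate 3. So r2c4=3.
Step 6. [r1c1∈{1}] r1c1's peers cover all but 1 ⇒ r1c1=1.
Step 7. [r1c3∈{2}] only 2 remains possible at r1c3, so r1c3=2.
Step 8. [r4c4∈{2}] r4c4's peers cover all but 2. So r4c4=2.
Step 9. [r4c2∈{1}] r4c2's peers cover all but 1 ⇒ r4c2=1.

Answer: 1 3 2 4 / 4 2 1 3 / 2 4 3 1 / 3 1 4 2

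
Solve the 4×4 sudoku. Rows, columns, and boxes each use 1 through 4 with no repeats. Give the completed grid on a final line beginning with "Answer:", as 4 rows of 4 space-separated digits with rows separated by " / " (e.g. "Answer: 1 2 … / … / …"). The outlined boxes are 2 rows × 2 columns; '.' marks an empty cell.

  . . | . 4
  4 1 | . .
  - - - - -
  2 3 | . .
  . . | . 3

Step 1. [r4c3∈{1,2,4}] 2 has one home in row 4: r4c3. So r4c3=2.
Step 2. [r1c3∈{1,3}] across row 1, 1 lands solely at r1c3, so r1c3=1.
Step 3. [r3c3∈{4}] r3c3 has the single candidate 4 ⇒ r3c3=4.
Step 4. [r4c2∈{4}] r4c2's peers cover all but 4. So r4c2=4.
Step 5. [r2c3∈{3}] only 3 remains possible at r2c3, so r2c3=3.
Step 6. [r1c1∈{3}] r1c1 has the single candidate 3. So r1c1=3.
Step 7. [r1c2∈{2}] r1c2 has the single candidate 2, so r1c2=2.
Step 8. [r2c4∈{2}] r2c4's peers cover all but 2. So r2c4=2.
Step 9. [r4c1∈{1}] r4c1 has the single candidate 1. So r4c1=1.
Step 10. [r3c4∈{1}] only 1 remains possible at r3c4 ⇒ r3c4=1.

Answer: 3 2 1 4 / 4 1 3 2 / 2 3 4 1 / 1 4 2 3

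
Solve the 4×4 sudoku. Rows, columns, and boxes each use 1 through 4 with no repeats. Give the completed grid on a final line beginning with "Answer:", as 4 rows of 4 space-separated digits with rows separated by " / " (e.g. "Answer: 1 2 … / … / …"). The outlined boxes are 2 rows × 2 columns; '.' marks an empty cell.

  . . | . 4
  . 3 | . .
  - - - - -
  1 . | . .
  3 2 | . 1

Step 1. [r2c4∈{2}] r2c4 is down to just 2. So r2c4=2.
Step 2. [r1c3∈{1,3}] row 1 places 3 nowhere but r1c3. So r1c3=3.
Step 3. [r3c3∈{2,4}] 2 has one home in row 3: r3c3. So r3c3=2.
Step 4. [r4c3∈{4}] only 4 remains possible at r4c3 ⇒ r4c3=4.
Step 5. [r2c1∈{4}] nothing but 4 survives at r2c1. So r2c1=4.
Step 6. [r2c3∈{1}] nothing but 1 survives at r2c3, so r2c3=1.
Step 7. [r1c1∈{2}] only 2 remains possible at r1c1, so r1c1=2.
Step 8. [r1c2∈{1}] r1c2 is down to just 1 ⇒ r1c2=1.
Step 9. [r3c2∈{4}] r3c2 is down to just 4. So r3c2=4.
Step 10. [r3c4∈{3}] nothing but 3 survives at r3c4, so r3c4=3.

Answer: 2 1 3 4 / 4 3 1 2 / 1 4 2 3 / 3 2 4 1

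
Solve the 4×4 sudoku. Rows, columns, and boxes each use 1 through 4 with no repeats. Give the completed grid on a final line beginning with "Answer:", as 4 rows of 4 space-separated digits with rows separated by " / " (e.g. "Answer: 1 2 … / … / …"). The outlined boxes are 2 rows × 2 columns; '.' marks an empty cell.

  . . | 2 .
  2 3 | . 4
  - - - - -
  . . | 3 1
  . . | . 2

Step 1. [r3c1∈{4}] only 4 remains possible at r3c1, so r3c1=4.
Step 2. [r4c2∈{1}] nothing but 1 survives at r4c2, so r4c2=1.
Step 3. [r4c1∈{3}] r4c1 has the single candidate 3. So r4c1=3.
Step 4. [r1c2∈{4}] r1c2 has the single candidate 4 ⇒ r1c2=4.
Step 5. [r4c3∈{4}] r4c3 is down to just 4 ⇒ r4c3=4.
Step 6. [r1c4∈{3}] only 3 remains possible at r1c4 ⇒ r1c4=3.
Step 7. [r3c2∈{2}] r3c2 has the single candidate 2 ⇒ r3c2=2.
Step 8. [r2c3∈{1}] only 1 remains possible at r2c3 ⇒ r2c3=1.
Step 9. [r1c1∈{1}] r1c1 has the single candidate 1. So r1c1=1.

Answer: 1 4 2 3 / 2 3 1 4 / 4 2 3 1 / 3 1 4 2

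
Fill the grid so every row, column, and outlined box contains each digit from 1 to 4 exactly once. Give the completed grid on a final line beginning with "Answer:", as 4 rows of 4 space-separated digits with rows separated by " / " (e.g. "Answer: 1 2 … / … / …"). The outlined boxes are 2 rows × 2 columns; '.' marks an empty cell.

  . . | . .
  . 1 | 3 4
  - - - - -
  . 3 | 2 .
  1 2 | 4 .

Step 1. [r1c1∈{2,3,4}] across row 1, 3 lands solely at r1c1 ⇒ r1c1=3.
Step 2. [r3c4∈{1}] r3c4 has the single candidate 1, so r3c4=1.
Step 3. [r1c2∈{4}] r1c2's peers cover all but 4, so r1c2=4.
Step 4. [r3c1∈{4}] nothing but 4 survives at r3c1 ⇒ r3c1=4.
Step 5. [r4c4∈{3}] r4c4 has the single candidate 3 ⇒ r4c4=3.
Step 6. [r2c1∈{2}] nothing but 2 survives at r2c1 ⇒ r2c1=2.
Step 7. [r1c4∈{2}] r1c4 has the single candidate 2. So r1c4=2.
Step 8. [r1c3∈{1}] r1c3 has the single candidate 1, so r1c3=1.

Answer: 3 4 1 2 / 2 1 3 4 / 4 3 2 1 / 1 2 4 3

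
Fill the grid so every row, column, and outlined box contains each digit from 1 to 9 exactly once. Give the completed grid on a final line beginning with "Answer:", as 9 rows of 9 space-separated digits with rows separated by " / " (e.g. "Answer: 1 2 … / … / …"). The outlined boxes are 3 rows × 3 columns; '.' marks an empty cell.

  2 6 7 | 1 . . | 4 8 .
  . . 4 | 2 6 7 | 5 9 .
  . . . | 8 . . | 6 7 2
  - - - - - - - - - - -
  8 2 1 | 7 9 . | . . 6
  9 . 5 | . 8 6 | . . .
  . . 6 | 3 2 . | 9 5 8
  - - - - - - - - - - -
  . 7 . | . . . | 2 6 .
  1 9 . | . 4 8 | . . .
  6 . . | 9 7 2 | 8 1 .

Step 1. [r8c8∈{3}] only 3 remains possible at r8c8 ⇒ r8c8=3.
Step 2. [r2c1∈{3}] r2c1 has the single candidate 3. So r2c1=3.
Step 3. [r7c4∈{5}] r7c4's peers cover all but 5 ⇒ r7c4=5.
Step 4. [r5c4∈{4}] r5c4 is down to just 4, so r5c4=4.
Step 5. [r9c2∈{3,4,5}] box 7 places 5 nowhere but r9c2 ⇒ r9c2=5.
Step 6. [r1c9∈{3}] r1c9's peers cover all but 3 ⇒ r1c9=3.
Step 7. [r1c5∈{5}] r1c5's peers cover all but 5. So r1c5=5.
Step 8. [r5c7∈{1,3,7}] 1 has one home in col 7: r5c7, so r5c7=1.
Step 9. [r7c5∈{1,3}] 1 has one home in col 5: r7c5. So r7c5=1.
Step 10. [r7c1∈{4}] only 4 remains possible at r7c1, so r7c1=4.
Step 11. [r3c6∈{3,4,9}] across row 3, 4 lands solely at r3c6, so r3c6=4.
Step 12. [r3c2∈{1}] r3c2 has the single candidate 1. So r3c2=1.
Step 13. [r7c6∈{3}] only 3 remains possible at r7c6, so r7c6=3.
Step 14. [r8c7∈{7}] only 7 remains possible at r8c7 ⇒ r8c7=7.
Step 15. [r8c3∈{2}] r8c3's peers cover all but 2 ⇒ r8c3=2.
Step 16. [r4c6∈{5}] r4c6's peers cover all but 5, so r4c6=5.
Step 17. [r3c1∈{5}] nothing but 5 survives at r3c1, so r3c1=5.
Step 18. [r2c9∈{1}] r2c9 has the single candidate 1 ⇒ r2c9=1.
Step 19. [r3c3∈{9}] r3c3's peers cover all but 9. So r3c3=9.
Step 20. [r9c3∈{3}] r9c3's peers cover all but 3 ⇒ r9c3=3.
Step 21. [r8c9∈{5}] only 5 remains possible at r8c9. So r8c9=5.
Step 22. [r1c6∈{9}] r1c6 is down to just 9 ⇒ r1c6=9.
Step 23. [r2c2∈{8}] r2c2 is down to just 8 ⇒ r2c2=8.
Step 24. [r8c4∈{6}] nothing but 6 survives at r8c4. So r8c4=6.
Step 25. [r9c9∈{4}] r9c9 has the single candidate 4 ⇒ r9c9=4.
Step 26. [r4c7∈{3}] r4c7 is down to just 3, so r4c7=3.
Step 27. [r5c8∈{2}] nothing but 2 survives at r5c8, so r5c8=2.
Step 28. [r6c6∈{1}] only 1 remains possible at r6c6 ⇒ r6c6=1.
Step 29. [r6c1∈{7}] r6c1 has the single candidate 7, so r6c1=7.
Step 30. [r7c3∈{8}] r7c3 is down to just 8, so r7c3=8.
Step 31. [r5c9∈{7}] only 7 remains possible at r5c9 ⇒ r5c9=7.
Step 32. [r5c2∈{3}] r5c2 has the single candidate 3 ⇒ r5c2=3.
Step 33. [r4c8∈{4}] r4c8 has the single candidate 4. So r4c8=4.
Step 34. [r6c2∈{4}] r6c2's peers cover all but 4. So r6c2=4.
Step 35. [r3c5∈{3}] r3c5's peers cover all but 3, so r3c5=3.
Step 36. [r7c9∈{9}] r7c9 has the single candidate 9, so r7c9=9.

Answer: 2 6 7 1 5 9 4 8 3 / 3 8 4 2 6 7 5 9 1 / 5 1 9 8 3 4 6 7 2 / 8 2 1 7 9 5 3 4 6 / 9 3 5 4 8 6 1 2 7 / 7 4 6 3 2 1 9 5 8 / 4 7 8 5 1 3 2 6 9 / 1 9 2 6 4 8 7 3 5 / 6 5 3 9 7 2 8 1 4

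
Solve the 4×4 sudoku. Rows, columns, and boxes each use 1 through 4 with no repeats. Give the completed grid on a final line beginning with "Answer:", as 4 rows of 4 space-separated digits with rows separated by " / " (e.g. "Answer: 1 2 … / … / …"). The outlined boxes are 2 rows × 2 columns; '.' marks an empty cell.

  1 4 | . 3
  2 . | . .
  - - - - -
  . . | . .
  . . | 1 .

Step 1. [r3c3∈{2,3,4}] r3c3 is the only open cell in col 3 admitting 3, so r3c3=3.
Step 2. [r3c1∈{4}] only 4 remains possible at r3c1 ⇒ r3c1=4.
Step 3. [r3c4∈{2}] r3c4 is down to just 2 ⇒ r3c4=2.
Step 4. [r2c4∈{1,4}] across row 2, 1 lands solely at r2c4. So r2c4=1.
Step 5. [r2c2∈{3}] r2c2's peers cover all but 3, so r2c2=3.
Step 6. [r4c1∈{3}] r4c1 is down to just 3. So r4c1=3.
Step 7. [r3c2∈{1}] nothing but 1 survives at r3c2. So r3c2=1.
Step 8. [r4c2∈{2}] only 2 remains possible at r4c2, so r4c2=2.
Step 9. [r1c3∈{2}] only 2 remains possible at r1c3. So r1c3=2.
Step 10. [r2c3∈{4}] nothing but 4 survives at r2c3. So r2c3=4.
Step 11. [r4c4∈{4}] nothing but 4 survives at r4c4, so r4c4=4.

Answer: 1 4 2 3 / 2 3 4 1 / 4 1 3 2 / 3 2 1 4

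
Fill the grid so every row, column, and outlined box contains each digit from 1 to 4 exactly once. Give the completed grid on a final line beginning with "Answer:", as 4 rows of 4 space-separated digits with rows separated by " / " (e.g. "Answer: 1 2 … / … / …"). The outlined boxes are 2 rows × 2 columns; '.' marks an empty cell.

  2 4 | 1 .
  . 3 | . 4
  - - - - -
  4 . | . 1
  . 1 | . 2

Step 1. [r3c3∈{3}] nothing but 3 survives at r3c3, so r3c3=3.
Step 2. [r1c4∈{3}] nothing but 3 survives at r1c4, so r1c4=3.
Step 3. [r4c1∈{3}] only 3 remains possible at r4c1, so r4c1=3.
Step 4. [r2c3∈{2}] nothing but 2 survives at r2c3, so r2c3=2.
Step 5. [r2c1∈{1}] r2c1 has the single candidate 1 ⇒ r2c1=1.
Step 6. [r4c3∈{4}] only 4 remains possible at r4c3 ⇒ r4c3=4.
Step 7. [r3c2∈{2}] only 2 remains possible at r3c2. So r3c2=2.

Answer: 2 4 1 3 / 1 3 2 4 / 4 2 3 1 / 3 1 4 2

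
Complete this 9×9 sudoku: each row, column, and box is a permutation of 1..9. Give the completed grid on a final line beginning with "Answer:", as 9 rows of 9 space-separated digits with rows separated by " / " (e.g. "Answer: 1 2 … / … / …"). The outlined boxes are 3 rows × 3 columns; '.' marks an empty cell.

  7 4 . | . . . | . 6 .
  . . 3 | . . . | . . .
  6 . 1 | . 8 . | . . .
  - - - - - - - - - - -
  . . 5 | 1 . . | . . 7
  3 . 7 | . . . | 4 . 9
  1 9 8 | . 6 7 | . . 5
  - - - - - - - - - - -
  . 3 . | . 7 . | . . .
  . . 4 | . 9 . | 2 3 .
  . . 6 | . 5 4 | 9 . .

Step 1. [r5c5∈{2}] only 2 remains possible at r5c5, so r5c5=2.
Step 2. [r4c6∈{3,8,9}] in row 4, 9 fits only at r4c6. So r4c6=9.
Step 3. [r9c8∈{1,7,8}] in box 9, 7 fits only at r9c8. So r9c8=7.
Step 4. [r9c4∈{2,3,8}] in row 9, 3 fits only at r9c4, so r9c4=3.
Step 5. [r4c7∈{3,6,8}] r4c7 is the only open cell in box 6 admitting 6, so r4c7=6.
Step 6. [r4c2∈{2}] nothing but 2 survives at r4c2, so r4c2=2.
Step 7. [r3c2∈{5}] nothing but 5 survives at r3c2. So r3c2=5.
Step 8. [r2c2∈{8}] only 8 remains possible at r2c2 ⇒ r2c2=8.
Step 9. [r9c1∈{2,8}] row 9 places 2 nowhere but r9c1. So r9c1=2.
Step 10. [r9c9∈{1,8}] r9c9 is the only open cell in row 9 admitting 8 ⇒ r9c9=8.
Step 11. [r1c3∈{2,9}] col 3 places 2 nowhere but r1c3, so r1c3=2.
Step 12. [r1c7∈{1,3,5,8}] 8 has one home in row 1: r1c7. So r1c7=8.
Step 13. [r2c1∈{9}] r2c1's peers cover all but 9. So r2c1=9.
Step 14. [r5c8∈{1,8}] 1 has one home in row 5: r5c8, so r5c8=1.
Step 15. [r6c4∈{4}] nothing but 4 survives at r6c4, so r6c4=4.
Step 16. [r3c8∈{2,4,9}] r3c8 is the only open cell in col 8 admitting 9, so r3c8=9.
Step 17. [r3c9∈{2,3,4}] r3c9 is the only open cell in row 3 admitting 4. So r3c9=4.
Step 18. [r1c9∈{1,3}] in col 9, 3 fits only at r1c9. So r1c9=3.
Step 19. [r2c9∈{1,2}] col 9 places 2 nowhere but r2c9, so r2c9=2.
Step 20. [r2c7∈{1,5,7}] across box 3, 1 lands solely at r2c7. So r2c7=1.
Step 21. [r2c4∈{5,6,7}] 7 has one home in row 2: r2c4. So r2c4=7.
Step 22. [r2c6∈{5,6}] 6 has one home in row 2: r2c6, so r2c6=6.
Step 23. [r3c4∈{2}] only 2 remains possible at r3c4, so r3c4=2.
Step 24. [r8c1∈{5,8}] across row 8, 5 lands solely at r8c1, so r8c1=5.
Step 25. [r7c6∈{1,2,8}] r7c6 is the only open cell in row 7 admitting 2. So r7c6=2.
Step 26. [r8c6∈{1,8}] box 8 places 1 nowhere but r8c6 ⇒ r8c6=1.
Step 27. [r8c4∈{6,8}] 8 has one home in row 8: r8c4, so r8c4=8.
Step 28. [r1c6∈{5}] r1c6 has the single candidate 5, so r1c6=5.
Step 29. [r7c8∈{4,5}] in row 7, 4 fits only at r7c8 ⇒ r7c8=4.
Step 30. [r7c9∈{1,6}] r7c9 is the only open cell in row 7 admitting 1, so r7c9=1.
Step 31. [r5c2∈{6}] r5c2 is down to just 6. So r5c2=6.
Step 32. [r4c5∈{3}] r4c5 has the single candidate 3. So r4c5=3.
Step 33. [r6c8∈{2}] nothing but 2 survives at r6c8. So r6c8=2.
Step 34. [r3c6∈{3}] r3c6 has the single candidate 3 ⇒ r3c6=3.
Step 35. [r8c2∈{7}] r8c2 has the single candidate 7. So r8c2=7.
Step 36. [r1c4∈{9}] nothing but 9 survives at r1c4, so r1c4=9.
Step 37. [r4c8∈{8}] only 8 remains possible at r4c8 ⇒ r4c8=8.
Step 38. [r7c3∈{9}] r7c3's peers cover all but 9. So r7c3=9.
Step 39. [r5c4∈{5}] only 5 remains possible at r5c4 ⇒ r5c4=5.
Step 40. [r8c9∈{6}] only 6 remains possible at r8c9. So r8c9=6.
Step 41. [r5c6∈{8}] nothing but 8 survives at r5c6 ⇒ r5c6=8.
Step 42. [r7c7∈{5}] nothing but 5 survives at r7c7. So r7c7=5.
Step 43. [r1c5∈{1}] r1c5 has the single candidate 1. So r1c5=1.
Step 44. [r7c1∈{8}] r7c1 has the single candidate 8 ⇒ r7c1=8.
Step 45. [r4c1∈{4}] r4c1's peers cover all but 4, so r4c1=4.
Step 46. [r9c2∈{1}] only 1 remains possible at r9c2, so r9c2=1.
Step 47. [r2c5∈{4}] r2c5 has the single candidate 4 ⇒ r2c5=4.
Step 48. [r6c7∈{3}] r6c7's peers cover all but 3. So r6c7=3.
Step 49. [r2c8∈{5}] nothing but 5 survives at r2c8, so r2c8=5.
Step 50. [r3c7∈{7}] only 7 remains possible at r3c7 ⇒ r3c7=7.
Step 51. [r7c4∈{6}] r7c4 is down to just 6, so r7c4=6.

Answer: 7 4 2 9 1 5 8 6 3 / 9 8 3 7 4 6 1 5 2 / 6 5 1 2 8 3 7 9 4 / 4 2 5 1 3 9 6 8 7 / 3 6 7 5 2 8 4 1 9 / 1 9 8 4 6 7 3 2 5 / 8 3 9 6 7 2 5 4 1 / 5 7 4 8 9 1 2 3 6 / 2 1 6 3 5 4 9 7 8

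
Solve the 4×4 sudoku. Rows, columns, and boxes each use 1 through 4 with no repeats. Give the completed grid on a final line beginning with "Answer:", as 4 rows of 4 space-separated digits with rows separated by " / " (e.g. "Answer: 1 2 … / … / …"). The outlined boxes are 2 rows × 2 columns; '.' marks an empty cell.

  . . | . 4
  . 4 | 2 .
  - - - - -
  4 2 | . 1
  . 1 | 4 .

Step 1. [r1c2∈{3}] r1c2's peers cover all but 3. So r1c2=3.
Step 2. [r1c3∈{1}] only 1 remains possible at r1c3 ⇒ r1c3=1.
Step 3. [r4c1∈{3}] r4c1 has the single candidate 3 ⇒ r4c1=3.
Step 4. [r3c3∈{3}] r3c3 has the single candidate 3. So r3c3=3.
Step 5. [r2c1∈{1}] r2c1 has the single candidate 1, so r2c1=1.
Step 6. [r1c1∈{2}] r1c1 has the single candidate 2, so r1c1=2.
Step 7. [r2c4∈{3}] r2c4's peers cover all but 3, so r2c4=3.
Step 8. [r4c4∈{2}] r4c4's peers cover all but 2 ⇒ r4c4=2.

Answer: 2 3 1 4 / 1 4 2 3 / 4 2 3 1 / 3 1 4 2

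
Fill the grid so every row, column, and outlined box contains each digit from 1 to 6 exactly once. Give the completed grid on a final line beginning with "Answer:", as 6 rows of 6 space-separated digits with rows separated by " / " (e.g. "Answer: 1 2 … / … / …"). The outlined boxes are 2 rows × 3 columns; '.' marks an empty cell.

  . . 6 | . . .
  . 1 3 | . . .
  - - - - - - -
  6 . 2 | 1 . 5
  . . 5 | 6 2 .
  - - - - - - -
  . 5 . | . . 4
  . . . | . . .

Step 1. [r6c2∈{2,3,4,6}] in col 2, 6 fits only at r6c2 ⇒ r6c2=6.
Step 2. [r1c2∈{2,4}] col 2 places 2 nowhere but r1c2 ⇒ r1c2=2.
Step 3. [r4c6∈{3}] r4c6 is down to just 3 ⇒ r4c6=3.
Step 4. [r5c3∈{1}] nothing but 1 survives at r5c3 ⇒ r5c3=1.
Step 5. [r3c5∈{4}] nothing but 4 survives at r3c5 ⇒ r3c5=4.
Step 6. [r1c6∈{1}] only 1 remains possible at r1c6, so r1c6=1.
Step 7. [r6c6∈{2}] only 2 remains possible at r6c6, so r6c6=2.
Step 8. [r5c4∈{3}] r5c4 is down to just 3, so r5c4=3.
Step 9. [r6c4∈{5}] r6c4 has the single candidate 5, so r6c4=5.
Step 10. [r1c4∈{4}] r1c4 is down to just 4 ⇒ r1c4=4.
Step 11. [r2c1∈{4,5}] in row 2, 4 fits only at r2c1. So r2c1=4.
Step 12. [r2c5∈{5,6}] r2c5 is the only open cell in row 2 admitting 5. So r2c5=5.
Step 13. [r2c4∈{2}] r2c4 is down to just 2, so r2c4=2.
Step 14. [r2c6∈{6}] only 6 remains possible at r2c6 ⇒ r2c6=6.
Step 15. [r6c3∈{4}] r6c3's peers cover all but 4, so r6c3=4.
Step 16. [r1c5∈{3}] r1c5 is down to just 3 ⇒ r1c5=3.
Step 17. [r3c2∈{3}] r3c2 is down to just 3. So r3c2=3.
Step 18. [r6c5∈{1}] nothing but 1 survives at r6c5. So r6c5=1.
Step 19. [r6c1∈{3}] r6c1 is down to just 3, so r6c1=3.
Step 20. [r4c1∈{1}] r4c1's peers cover all but 1. So r4c1=1.
Step 21. [r5c1∈{2}] r5c1's peers cover all but 2, so r5c1=2.
Step 22. [r5c5∈{6}] nothing but 6 survives at r5c5, so r5c5=6.
Step 23. [r4c2∈{4}] only 4 remains possible at r4c2, so r4c2=4.
Step 24. [r1c1∈{5}] r1c1's peers cover all but 5, so r1c1=5.

Answer: 5 2 6 4 3 1 / 4 1 3 2 5 6 / 6 3 2 1 4 5 / 1 4 5 6 2 3 / 2 5 1 3 6 4 / 3 6 4 5 1 2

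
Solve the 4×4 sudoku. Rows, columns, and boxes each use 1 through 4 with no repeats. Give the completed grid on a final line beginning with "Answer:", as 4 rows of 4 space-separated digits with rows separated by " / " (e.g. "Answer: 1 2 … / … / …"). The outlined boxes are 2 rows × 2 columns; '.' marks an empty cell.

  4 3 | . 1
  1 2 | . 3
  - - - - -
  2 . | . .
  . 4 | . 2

Step 1. [r3c3∈{1,3,4}] row 3 places 3 nowhere but r3c3. So r3c3=3.
Step 2. [r2c3∈{4}] only 4 remains possible at r2c3, so r2c3=4.
Step 3. [r3c2∈{1}] r3c2 is down to just 1 ⇒ r3c2=1.
Step 4. [r4c1∈{3}] r4c1's peers cover all but 3, so r4c1=3.
Step 5. [r1c3∈{2}] r1c3 is down to just 2, so r1c3=2.
Step 6. [r4c3∈{1}] r4c3 has the single candidate 1. So r4c3=1.
Step 7. [r3c4∈{4}] r3c4 has the single candidate 4, so r3c4=4.

Answer: 4 3 2 1 / 1 2 4 3 / 2 1 3 4 / 3 4 1 2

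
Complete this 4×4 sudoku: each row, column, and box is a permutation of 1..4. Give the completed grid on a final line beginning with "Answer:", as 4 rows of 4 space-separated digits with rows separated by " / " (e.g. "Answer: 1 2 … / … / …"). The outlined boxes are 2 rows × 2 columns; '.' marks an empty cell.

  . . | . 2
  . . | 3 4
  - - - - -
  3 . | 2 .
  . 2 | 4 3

Step 1. [r2c2∈{1}] r2c2 is down to just 1. So r2c2=1.
Step 2. [r1c2∈{3,4}] 3 has one home in row 1: r1c2. So r1c2=3.
Step 3. [r1c1∈{4}] only 4 remains possible at r1c1 ⇒ r1c1=4.
Step 4. [r3c4∈{1}] r3c4's peers cover all but 1 ⇒ r3c4=1.
Step 5. [r4c1∈{1}] r4c1's peers cover all but 1 ⇒ r4c1=1.
Step 6. [r3c2∈{4}] r3c2's peers cover all but 4 ⇒ r3c2=4.
Step 7. [r2c1∈{2}] r2c1 is down to just 2. So r2c1=2.
Step 8. [r1c3∈{1}] r1c3 has the single candidate 1 ⇒ r1c3=1.

Answer: 4 3 1 2 / 2 1 3 4 / 3 4 2 1 / 1 2 4 3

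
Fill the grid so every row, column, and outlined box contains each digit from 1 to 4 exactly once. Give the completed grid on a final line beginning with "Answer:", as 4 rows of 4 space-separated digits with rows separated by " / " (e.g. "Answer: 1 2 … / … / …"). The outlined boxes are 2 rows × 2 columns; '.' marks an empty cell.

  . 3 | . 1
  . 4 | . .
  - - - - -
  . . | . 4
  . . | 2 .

Step 1. [r4c4∈{3}] nothing but 3 survives at r4c4, so r4c4=3.
Step 2. [r4c2∈{1}] nothing but 1 survives at r4c2, so r4c2=1.
Step 3. [r1c1∈{2}] r1c1 is down to just 2. So r1c1=2.
Step 4. [r3c2∈{2}] r3c2's peers cover all but 2. So r3c2=2.
Step 5. [r3c1∈{3}] r3c1 is down to just 3 ⇒ r3c1=3.
Step 6. [r2c1∈{1}] r2c1's peers cover all but 1 ⇒ r2c1=1.
Step 7. [r2c3∈{3}] r2c3 has the single candidate 3, so r2c3=3.
Step 8. [r3c3∈{1}] r3c3 has the single candidate 1 ⇒ r3c3=1.
Step 9. [r1c3∈{4}] r1c3 has the single candidate 4, so r1c3=4.
Step 10. [r2c4∈{2}] only 2 remains possible at r2c4 ⇒ r2c4=2.
Step 11. [r4c1∈{4}] r4c1's peers cover all but 4. So r4c1=4.

Answer: 2 3 4 1 / 1 4 3 2 / 3 2 1 4 / 4 1 2 3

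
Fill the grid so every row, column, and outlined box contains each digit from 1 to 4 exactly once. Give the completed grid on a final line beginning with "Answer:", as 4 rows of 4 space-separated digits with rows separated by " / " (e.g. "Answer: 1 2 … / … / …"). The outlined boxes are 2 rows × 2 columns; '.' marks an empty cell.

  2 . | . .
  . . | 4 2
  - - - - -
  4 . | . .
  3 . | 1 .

Step 1. [r1c3∈{3}] r1c3's peers cover all but 3, so r1c3=3.
Step 2. [r3c2∈{1,2}] in row 3, 1 fits only at r3c2, so r3c2=1.
Step 3. [r2c2∈{3}] only 3 remains possible at r2c2, so r2c2=3.
Step 4. [r4c2∈{2}] r4c2 is down to just 2. So r4c2=2.
Step 5. [r3c3∈{2}] r3c3 is down to just 2. So r3c3=2.
Step 6. [r4c4∈{4}] nothing but 4 survives at r4c4. So r4c4=4.
Step 7. [r2c1∈{1}] nothing but 1 survives at r2c1. So r2c1=1.
Step 8. [r1c2∈{4}] r1c2's peers cover all but 4. So r1c2=4.
Step 9. [r1c4∈{1}] only 1 remains possible at r1c4. So r1c4=1.
Step 10. [r3c4∈{3}] r3c4's peers cover all but 3, so r3c4=3.

Answer: 2 4 3 1 / 1 3 4 2 / 4 1 2 3 / 3 2 1 4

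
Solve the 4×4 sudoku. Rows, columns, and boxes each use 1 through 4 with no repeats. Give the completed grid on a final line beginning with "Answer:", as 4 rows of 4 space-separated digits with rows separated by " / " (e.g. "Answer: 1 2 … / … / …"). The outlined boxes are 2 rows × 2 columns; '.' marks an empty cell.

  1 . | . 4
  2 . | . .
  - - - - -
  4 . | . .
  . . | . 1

Step 1. [r1c2∈{3}] r1c2's peers cover all but 3, so r1c2=3.
Step 2. [r3c4∈{2,3}] 2 has one home in col 4: r3c4, so r3c4=2.
Step 3. [r3c3∈{3}] nothing but 3 survives at r3c3. So r3c3=3.
Step 4. [r2c4∈{3}] r2c4 has the single candidate 3, so r2c4=3.
Step 5. [r2c3∈{1}] r2c3 has the single candidate 1, so r2c3=1.
Step 6. [r4c2∈{2}] only 2 remains possible at r4c2. So r4c2=2.
Step 7. [r2c2∈{4}] r2c2's peers cover all but 4. So r2c2=4.
Step 8. [r4c3∈{4}] r4c3 has the single candidate 4. So r4c3=4.
Step 9. [r1c3∈{2}] only 2 remains possible at r1c3. So r1c3=2.
Step 10. [r4c1∈{3}] r4c1's peers cover all but 3. So r4c1=3.
Step 11. [r3c2∈{1}] r3c2's peers cover all but 1. So r3c2=1.

Answer: 1 3 2 4 / 2 4 1 3 / 4 1 3 2 / 3 2 4 1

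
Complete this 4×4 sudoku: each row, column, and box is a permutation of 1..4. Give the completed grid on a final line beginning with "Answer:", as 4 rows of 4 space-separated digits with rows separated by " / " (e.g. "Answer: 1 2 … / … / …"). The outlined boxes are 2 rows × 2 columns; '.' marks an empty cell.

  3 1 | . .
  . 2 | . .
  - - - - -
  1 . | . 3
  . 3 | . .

Step 1. [r3c3∈{2,4}] in row 3, 2 fits only at r3c3. So r3c3=2.
Step 2. [r1c3∈{4}] only 4 remains possible at r1c3 ⇒ r1c3=4.
Step 3. [r2c4∈{1}] only 1 remains possible at r2c4. So r2c4=1.
Step 4. [r3c2∈{4}] only 4 remains possible at r3c2. So r3c2=4.
Step 5. [r4c1∈{2}] only 2 remains possible at r4c1. So r4c1=2.
Step 6. [r2c3∈{3}] r2c3 is down to just 3. So r2c3=3.
Step 7. [r2c1∈{4}] only 4 remains possible at r2c1, so r2c1=4.
Step 8. [r4c4∈{4}] r4c4 is down to just 4 ⇒ r4c4=4.
Step 9. [r1c4∈{2}] only 2 remains possible at r1c4. So r1c4=2.
Step 10. [r4c3∈{1}] only 1 remains possible at r4c3 ⇒ r4c3=1.

Answer: 3 1 4 2 / 4 2 3 1 / 1 4 2 3 / 2 3 1 4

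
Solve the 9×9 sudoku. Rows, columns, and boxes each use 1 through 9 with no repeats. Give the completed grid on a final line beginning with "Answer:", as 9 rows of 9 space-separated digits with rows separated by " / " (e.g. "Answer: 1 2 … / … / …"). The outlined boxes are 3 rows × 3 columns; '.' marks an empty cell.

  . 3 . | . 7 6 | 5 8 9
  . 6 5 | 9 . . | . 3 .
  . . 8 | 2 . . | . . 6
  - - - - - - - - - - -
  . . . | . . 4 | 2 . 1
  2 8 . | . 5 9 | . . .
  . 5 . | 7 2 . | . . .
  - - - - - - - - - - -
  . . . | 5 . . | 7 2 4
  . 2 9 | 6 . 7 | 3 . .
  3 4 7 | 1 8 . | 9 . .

Step 1. [r5c3∈{1,3,4,6}] 1 has one home in row 5: r5c3. So r5c3=1.
Step 2. [r1c1∈{1,4}] 1 has one home in row 1: r1c1, so r1c1=1.
Step 3. [r4c8∈{5,6,7,9}] r4c8 is the only open cell in row 4 admitting 5, so r4c8=5.
Step 4. [r6c7∈{4,6,8}] across col 7, 8 lands solely at r6c7, so r6c7=8.
Step 5. [r5c4∈{3}] r5c4's peers cover all but 3 ⇒ r5c4=3.
Step 6. [r6c8∈{4,6,9}] col 8 places 9 nowhere but r6c8, so r6c8=9.
Step 7. [r7c3∈{6}] nothing but 6 survives at r7c3 ⇒ r7c3=6.
Step 8. [r1c4∈{4}] r1c4 is down to just 4. So r1c4=4.
Step 9. [r2c5∈{1}] r2c5 is down to just 1, so r2c5=1.
Step 10. [r2c7∈{4}] only 4 remains possible at r2c7. So r2c7=4.
Step 11. [r2c1∈{7}] r2c1 has the single candidate 7. So r2c1=7.
Step 12. [r6c3∈{3,4}] r6c3 is the only open cell in col 3 admitting 4 ⇒ r6c3=4.
Step 13. [r3c8∈{1,7}] 7 has one home in row 3: r3c8. So r3c8=7.
Step 14. [r7c6∈{3}] r7c6 has the single candidate 3, so r7c6=3.
Step 15. [r3c2∈{9}] r3c2's peers cover all but 9. So r3c2=9.
Step 16. [r8c9∈{5,8}] in col 9, 8 fits only at r8c9. So r8c9=8.
Step 17. [r6c1∈{6}] r6c1 is down to just 6 ⇒ r6c1=6.
Step 18. [r9c8∈{6}] nothing but 6 survives at r9c8. So r9c8=6.
Step 19. [r6c6∈{1}] r6c6 is down to just 1. So r6c6=1.
Step 20. [r6c9∈{3}] nothing but 3 survives at r6c9, so r6c9=3.
Step 21. [r9c6∈{2}] r9c6 has the single candidate 2. So r9c6=2.
Step 22. [r4c3∈{3}] nothing but 3 survives at r4c3 ⇒ r4c3=3.
Step 23. [r5c7∈{6}] r5c7's peers cover all but 6, so r5c7=6.
Step 24. [r4c4∈{8}] r4c4 is down to just 8. So r4c4=8.
Step 25. [r8c5∈{4}] nothing but 4 survives at r8c5, so r8c5=4.
Step 26. [r8c8∈{1}] only 1 remains possible at r8c8. So r8c8=1.
Step 27. [r2c9∈{2}] r2c9 has the single candidate 2. So r2c9=2.
Step 28. [r7c5∈{9}] r7c5 has the single candidate 9. So r7c5=9.
Step 29. [r3c7∈{1}] r3c7 has the single candidate 1 ⇒ r3c7=1.
Step 30. [r1c3∈{2}] r1c3 has the single candidate 2. So r1c3=2.
Step 31. [r3c5∈{3}] nothing but 3 survives at r3c5 ⇒ r3c5=3.
Step 32. [r4c1∈{9}] only 9 remains possible at r4c1, so r4c1=9.
Step 33. [r5c9∈{7}] r5c9 has the single candidate 7, so r5c9=7.
Step 34. [r7c1∈{8}] only 8 remains possible at r7c1, so r7c1=8.
Step 35. [r9c9∈{5}] r9c9's peers cover all but 5 ⇒ r9c9=5.
Step 36. [r3c1∈{4}] r3c1 is down to just 4 ⇒ r3c1=4.
Step 37. [r5c8∈{4}] r5c8 is down to just 4, so r5c8=4.
Step 38. [r4c2∈{7}] r4c2 has the single candidate 7 ⇒ r4c2=7.
Step 39. [r7c2∈{1}] r7c2 is down to just 1. So r7c2=1.
Step 40. [r2c6∈{8}] r2c6's peers cover all but 8. So r2c6=8.
Step 41. [r3c6∈{5}] r3c6 is down to just 5 ⇒ r3c6=5.
Step 42. [r8c1∈{5}] only 5 remains possible at r8c1 ⇒ r8c1=5.
Step 43. [r4c5∈{6}] r4c5's peers cover all but 6, so r4c5=6.

Answer: 1 3 2 4 7 6 5 8 9 / 7 6 5 9 1 8 4 3 2 / 4 9 8 2 3 5 1 7 6 / 9 7 3 8 6 4 2 5 1 / 2 8 1 3 5 9 6 4 7 / 6 5 4 7 2 1 8 9 3 / 8 1 6 5 9 3 7 2 4 / 5 2 9 6 4 7 3 1 8 / 3 4 7 1 8 2 9 6 5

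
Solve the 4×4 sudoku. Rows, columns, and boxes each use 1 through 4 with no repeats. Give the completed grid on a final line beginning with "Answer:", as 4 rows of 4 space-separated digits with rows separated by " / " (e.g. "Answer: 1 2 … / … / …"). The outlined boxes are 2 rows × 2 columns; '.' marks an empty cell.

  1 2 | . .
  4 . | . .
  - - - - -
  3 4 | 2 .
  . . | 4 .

Step 1. [r4c4∈{1,3}] across row 4, 3 lands solely at r4c4, so r4c4=3.
Step 2. [r2c3∈{1,3}] r2c3 is the only open cell in col 3 admitting 1, so r2c3=1.
Step 3. [r1c4∈{4}] r1c4 is down to just 4, so r1c4=4.
Step 4. [r4c1∈{2}] r4c1's peers cover all but 2, so r4c1=2.
Step 5. [r2c4∈{2}] r2c4 has the single candidate 2 ⇒ r2c4=2.
Step 6. [r3c4∈{1}] only 1 remains possible at r3c4. So r3c4=1.
Step 7. [r1c3∈{3}] r1c3's peers cover all but 3 ⇒ r1c3=3.
Step 8. [r2c2∈{3}] r2c2 has the single candidate 3 ⇒ r2c2=3.
Step 9. [r4c2∈{1}] r4c2 has the single candidate 1. So r4c2=1.

Answer: 1 2 3 4 / 4 3 1 2 / 3 4 2 1 / 2 1 4 3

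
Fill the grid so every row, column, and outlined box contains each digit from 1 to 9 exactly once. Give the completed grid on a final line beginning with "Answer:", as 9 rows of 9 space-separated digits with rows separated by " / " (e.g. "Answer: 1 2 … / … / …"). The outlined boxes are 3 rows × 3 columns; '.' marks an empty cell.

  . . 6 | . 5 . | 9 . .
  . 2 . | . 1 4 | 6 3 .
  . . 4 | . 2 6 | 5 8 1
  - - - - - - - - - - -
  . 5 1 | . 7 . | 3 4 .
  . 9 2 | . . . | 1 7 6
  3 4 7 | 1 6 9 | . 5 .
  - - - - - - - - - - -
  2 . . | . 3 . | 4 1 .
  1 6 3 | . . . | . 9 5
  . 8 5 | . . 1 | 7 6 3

Step 1. [r5c1∈{8}] nothing but 8 survives at r5c1, so r5c1=8.
Step 2. [r1c1∈{7}] only 7 remains possible at r1c1, so r1c1=7.
Step 3. [r8c5∈{4,8}] 8 has one home in col 5: r8c5, so r8c5=8.
Step 4. [r3c4∈{3,7,9}] in row 3, 7 fits only at r3c4 ⇒ r3c4=7.
Step 5. [r9c4∈{2,4,9}] in row 9, 2 fits only at r9c4, so r9c4=2.
Step 6. [r4c4∈{8}] r4c4 is down to just 8. So r4c4=8.
Step 7. [r1c4∈{3}] nothing but 3 survives at r1c4 ⇒ r1c4=3.
Step 8. [r2c4∈{9}] nothing but 9 survives at r2c4, so r2c4=9.
Step 9. [r5c5∈{4}] r5c5 is down to just 4. So r5c5=4.
Step 10. [r6c7∈{2,8}] col 7 places 8 nowhere but r6c7, so r6c7=8.
Step 11. [r6c9∈{2}] r6c9 is down to just 2, so r6c9=2.
Step 12. [r5c4∈{5}] only 5 remains possible at r5c4. So r5c4=5.
Step 13. [r3c1∈{9}] only 9 remains possible at r3c1. So r3c1=9.
Step 14. [r7c2∈{7}] r7c2's peers cover all but 7, so r7c2=7.
Step 15. [r4c9∈{9}] nothing but 9 survives at r4c9 ⇒ r4c9=9.
Step 16. [r5c6∈{3}] r5c6's peers cover all but 3. So r5c6=3.
Step 17. [r4c1∈{6}] r4c1 is down to just 6, so r4c1=6.
Step 18. [r1c8∈{2}] only 2 remains possible at r1c8, so r1c8=2.
Step 19. [r8c6∈{7}] r8c6 has the single candidate 7. So r8c6=7.
Step 20. [r7c9∈{8}] only 8 remains possible at r7c9, so r7c9=8.
Step 21. [r3c2∈{3}] r3c2 has the single candidate 3, so r3c2=3.
Step 22. [r7c6∈{5}] r7c6 has the single candidate 5, so r7c6=5.
Step 23. [r1c9∈{4}] r1c9's peers cover all but 4, so r1c9=4.
Step 24. [r2c9∈{7}] r2c9 is down to just 7. So r2c9=7.
Step 25. [r2c1∈{5}] r2c1 is down to just 5, so r2c1=5.
Step 26. [r7c4∈{6}] r7c4 is down to just 6. So r7c4=6.
Step 27. [r4c6∈{2}] only 2 remains possible at r4c6 ⇒ r4c6=2.
Step 28. [r1c2∈{1}] r1c2's peers cover all but 1, so r1c2=1.
Step 29. [r9c1∈{4}] only 4 remains possible at r9c1. So r9c1=4.
Step 30. [r2c3∈{8}] r2c3 is down to just 8. So r2c3=8.
Step 31. [r9c5∈{9}] only 9 remains possible at r9c5 ⇒ r9c5=9.
Step 32. [r8c4∈{4}] r8c4 is down to just 4, so r8c4=4.
Step 33. [r8c7∈{2}] nothing but 2 survives at r8c7, so r8c7=2.
Step 34. [r1c6∈{8}] only 8 remains possible at r1c6, so r1c6=8.
Step 35. [r7c3∈{9}] r7c3 is down to just 9 ⇒ r7c3=9.

Answer: 7 1 6 3 5 8 9 2 4 / 5 2 8 9 1 4 6 3 7 / 9 3 4 7 2 6 5 8 1 / 6 5 1 8 7 2 3 4 9 / 8 9 2 5 4 3 1 7 6 / 3 4 7 1 6 9 8 5 2 / 2 7 9 6 3 5 4 1 8 / 1 6 3 4 8 7 2 9 5 / 4 8 5 2 9 1 7 6 3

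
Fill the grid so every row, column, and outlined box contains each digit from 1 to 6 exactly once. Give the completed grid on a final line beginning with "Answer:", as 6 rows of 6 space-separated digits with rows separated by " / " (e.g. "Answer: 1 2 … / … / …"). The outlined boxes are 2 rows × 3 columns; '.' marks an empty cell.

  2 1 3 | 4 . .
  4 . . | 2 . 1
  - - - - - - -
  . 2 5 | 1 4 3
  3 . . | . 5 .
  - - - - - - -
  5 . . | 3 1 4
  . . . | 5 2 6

Step 1. [r2c3∈{6}] r2c3 is down to just 6 ⇒ r2c3=6.
Step 2. [r4c3∈{1,4}] across row 4, 1 lands solely at r4c3 ⇒ r4c3=1.
Step 3. [r4c2∈{4,6}] r4c2 is the only open cell in row 4 admitting 4 ⇒ r4c2=4.
Step 4. [r5c2∈{6}] only 6 remains possible at r5c2. So r5c2=6.
Step 5. [r1c6∈{5}] nothing but 5 survives at r1c6. So r1c6=5.
Step 6. [r2c5∈{3}] r2c5 is down to just 3, so r2c5=3.
Step 7. [r2c2∈{5}] r2c2 is down to just 5. So r2c2=5.
Step 8. [r4c6∈{2}] r4c6 is down to just 2, so r4c6=2.
Step 9. [r1c5∈{6}] r1c5 has the single candidate 6 ⇒ r1c5=6.
Step 10. [r5c3∈{2}] r5c3's peers cover all but 2. So r5c3=2.
Step 11. [r3c1∈{6}] only 6 remains possible at r3c1. So r3c1=6.
Step 12. [r4c4∈{6}] r4c4's peers cover all but 6. So r4c4=6.
Step 13. [r6c2∈{3}] r6c2 has the single candidate 3. So r6c2=3.
Step 14. [r6c1∈{1}] nothing but 1 survives at r6c1, so r6c1=1.
Step 15. [r6c3∈{4}] only 4 remains possible at r6c3. So r6c3=4.

Answer: 2 1 3 4 6 5 / 4 5 6 2 3 1 / 6 2 5 1 4 3 / 3 4 1 6 5 2 / 5 6 2 3 1 4 / 1 3 4 5 2 6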